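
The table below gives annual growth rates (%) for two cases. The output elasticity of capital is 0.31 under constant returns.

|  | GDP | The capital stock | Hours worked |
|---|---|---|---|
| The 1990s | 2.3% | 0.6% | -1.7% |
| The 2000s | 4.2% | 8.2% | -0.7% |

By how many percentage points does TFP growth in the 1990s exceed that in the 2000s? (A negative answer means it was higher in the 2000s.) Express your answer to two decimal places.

1.15 percentage points

Labor's share = 1 − 0.31 = 0.69.
The 1990s: TFP = 2.3 − 0.186 + 1.173 = 3.287%.
The 2000s: TFP = 4.2 − 2.542 + 0.483 = 2.141%.
Difference = 3.287 − (2.141) = 1.146 pp.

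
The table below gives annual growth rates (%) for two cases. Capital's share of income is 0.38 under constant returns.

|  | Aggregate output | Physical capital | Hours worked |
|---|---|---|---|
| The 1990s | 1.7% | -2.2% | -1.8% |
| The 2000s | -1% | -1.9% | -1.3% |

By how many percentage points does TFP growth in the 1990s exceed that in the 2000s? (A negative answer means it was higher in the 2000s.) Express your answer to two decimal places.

Labor's share = 1 − 0.38 = 0.62.
The 1990s: TFP = 1.7 + 0.836 + 1.116 = 3.652%.
The 2000s: TFP = -1 + 0.722 + 0.806 = 0.528%.
Difference = 3.652 − (0.528) = 3.124 pp.

3.12 percentage points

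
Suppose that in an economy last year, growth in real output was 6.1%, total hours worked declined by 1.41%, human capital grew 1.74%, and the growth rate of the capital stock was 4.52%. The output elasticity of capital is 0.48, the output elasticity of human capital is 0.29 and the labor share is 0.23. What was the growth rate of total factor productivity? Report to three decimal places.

3.750%

Labor's share = 1 − 0.48 − 0.29 = 0.23.
The capital stock: 0.48 × 4.52 = 2.1696 pp.
Human capital: 0.29 × 1.74 = 0.5046 pp.
Total hours worked: 0.23 × (-1.41) = -0.3243 pp.
TFP growth = 6.1 − 2.3499 = 3.7501%.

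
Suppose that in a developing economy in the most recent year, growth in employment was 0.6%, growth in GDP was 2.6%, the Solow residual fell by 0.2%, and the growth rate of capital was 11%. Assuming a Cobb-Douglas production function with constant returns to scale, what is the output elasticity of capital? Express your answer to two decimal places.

gY = gA + α·gK + (1−α)·gL, so gY − gA − gL = α(gK − gL).
2.6 + 0.2 − 0.6 = α × (11 − 0.6).
2.2 = 10.4 α, so α = 0.2115.

α = 0.21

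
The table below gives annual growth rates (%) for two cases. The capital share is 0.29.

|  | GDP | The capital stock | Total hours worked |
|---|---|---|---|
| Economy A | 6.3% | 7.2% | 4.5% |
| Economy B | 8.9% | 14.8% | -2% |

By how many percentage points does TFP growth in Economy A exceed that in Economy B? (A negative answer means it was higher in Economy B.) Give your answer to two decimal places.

-5.01 percentage points

Labor's share = 1 − 0.29 = 0.71.
Economy A: TFP = 6.3 − 2.088 − 3.195 = 1.017%.
Economy B: TFP = 8.9 − 4.292 + 1.42 = 6.028%.
Difference = 1.017 − (6.028) = -5.011 pp.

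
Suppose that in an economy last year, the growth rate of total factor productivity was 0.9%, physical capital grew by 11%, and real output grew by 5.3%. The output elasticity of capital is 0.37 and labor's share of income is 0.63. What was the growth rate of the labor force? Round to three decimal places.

Labor's share = 1 − 0.37 = 0.63.
gY = gA + 0.37×11 + 0.63×g.
0.63×g = 5.3 − 0.9 − 4.07 = 0.33.
g = 0.33 / 0.63 = 0.52381%.

0.524%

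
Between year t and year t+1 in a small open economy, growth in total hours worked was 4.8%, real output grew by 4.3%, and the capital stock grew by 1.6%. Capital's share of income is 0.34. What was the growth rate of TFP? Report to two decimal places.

0.59%

Labor's share = 1 − 0.34 = 0.66.
The capital stock: 0.34 × 1.6 = 0.544 pp.
Total hours worked: 0.66 × 4.8 = 3.168 pp.
TFP growth = 4.3 − 3.712 = 0.588%.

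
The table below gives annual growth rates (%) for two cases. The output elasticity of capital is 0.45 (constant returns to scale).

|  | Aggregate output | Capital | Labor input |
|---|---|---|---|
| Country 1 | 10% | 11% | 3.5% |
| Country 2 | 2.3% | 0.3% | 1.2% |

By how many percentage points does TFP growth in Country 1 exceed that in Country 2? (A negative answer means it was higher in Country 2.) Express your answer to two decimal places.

1.62 percentage points

Labor's share = 1 − 0.45 = 0.55.
Country 1: TFP = 10 − 4.95 − 1.925 = 3.125%.
Country 2: TFP = 2.3 − 0.135 − 0.66 = 1.505%.
Difference = 3.125 − (1.505) = 1.62 pp.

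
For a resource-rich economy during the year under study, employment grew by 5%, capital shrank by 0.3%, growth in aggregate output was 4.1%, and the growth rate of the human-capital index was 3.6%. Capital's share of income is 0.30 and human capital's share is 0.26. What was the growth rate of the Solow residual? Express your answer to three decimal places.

1.054%

Labor's share = 1 − 0.3 − 0.26 = 0.44.
Capital: 0.3 × (-0.3) = -0.09 pp.
The human-capital index: 0.26 × 3.6 = 0.936 pp.
Employment: 0.44 × 5 = 2.2 pp.
TFP growth = 4.1 − 3.046 = 1.054%.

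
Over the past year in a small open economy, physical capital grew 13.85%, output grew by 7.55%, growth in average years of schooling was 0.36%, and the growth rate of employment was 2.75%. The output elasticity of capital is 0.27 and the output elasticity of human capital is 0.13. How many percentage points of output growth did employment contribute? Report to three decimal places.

1.650 percentage points

Labor's share = 1 − 0.27 − 0.13 = 0.6.
Contribution = share × growth = 0.6 × 2.75 = 1.65 pp.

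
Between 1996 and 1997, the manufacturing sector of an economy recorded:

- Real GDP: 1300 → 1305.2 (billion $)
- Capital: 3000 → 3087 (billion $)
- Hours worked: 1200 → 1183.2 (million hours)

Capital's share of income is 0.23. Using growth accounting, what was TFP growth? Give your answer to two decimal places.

Real GDP growth = (1305.2 − 1300) / 1300 = 0.4%.
Capital growth = (3087 − 3000) / 3000 = 2.9%.
Hours worked growth = (1183.2 − 1200) / 1200 = -1.4%.
Labor's share = 1 − 0.23 = 0.77.
Capital: 0.23 × 2.9 = 0.667 pp.
Hours worked: 0.77 × (-1.4) = -1.078 pp.
TFP growth = 0.4 + 0.411 = 0.811%.

0.81%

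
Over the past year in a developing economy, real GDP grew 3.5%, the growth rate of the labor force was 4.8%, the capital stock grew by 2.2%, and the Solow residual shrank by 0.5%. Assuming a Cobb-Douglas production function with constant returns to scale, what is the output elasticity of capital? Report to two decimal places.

0.31

gY = gA + α·gK + (1−α)·gL, so gY − gA − gL = α(gK − gL).
3.5 + 0.5 − 4.8 = α × (2.2 − 4.8).
-0.8 = -2.6 α, so α = 0.3077.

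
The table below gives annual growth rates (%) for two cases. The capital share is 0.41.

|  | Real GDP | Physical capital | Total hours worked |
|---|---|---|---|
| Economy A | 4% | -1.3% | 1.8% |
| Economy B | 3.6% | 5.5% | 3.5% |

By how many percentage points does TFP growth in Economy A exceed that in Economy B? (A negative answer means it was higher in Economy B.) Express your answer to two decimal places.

4.19 percentage points

Labor's share = 1 − 0.41 = 0.59.
Economy A: TFP = 4 + 0.533 − 1.062 = 3.471%.
Economy B: TFP = 3.6 − 2.255 − 2.065 = -0.72%.
Difference = 3.471 − (-0.72) = 4.191 pp.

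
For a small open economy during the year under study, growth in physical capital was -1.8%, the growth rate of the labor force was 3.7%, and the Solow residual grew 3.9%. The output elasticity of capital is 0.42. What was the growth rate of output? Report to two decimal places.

Output grew 5.29%.

Labor's share = 1 − 0.42 = 0.58.
Physical capital: 0.42 × (-1.8) = -0.756 pp.
The labor force: 0.58 × 3.7 = 2.146 pp.
Output growth = 3.9 + 1.39 = 5.29%.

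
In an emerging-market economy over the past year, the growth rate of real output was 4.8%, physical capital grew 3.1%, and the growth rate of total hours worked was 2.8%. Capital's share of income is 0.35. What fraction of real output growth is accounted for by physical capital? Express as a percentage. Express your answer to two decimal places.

Physical capital accounted for 22.60% of growth.

Physical capital contributed 0.35 × 3.1 = 1.085 pp.
Share of growth = 1.085 / 4.8 × 100 = 22.6042%.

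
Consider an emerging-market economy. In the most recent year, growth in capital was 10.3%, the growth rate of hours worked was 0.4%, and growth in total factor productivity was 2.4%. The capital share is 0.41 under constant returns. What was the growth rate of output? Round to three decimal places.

Labor's share = 1 − 0.41 = 0.59.
Capital: 0.41 × 10.3 = 4.223 pp.
Hours worked: 0.59 × 0.4 = 0.236 pp.
Output growth = 2.4 + 4.459 = 6.859%.

6.859%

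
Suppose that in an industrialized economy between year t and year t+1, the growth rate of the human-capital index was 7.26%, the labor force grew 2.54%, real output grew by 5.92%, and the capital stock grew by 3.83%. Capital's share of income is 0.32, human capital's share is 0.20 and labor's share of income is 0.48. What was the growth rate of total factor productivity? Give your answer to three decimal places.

2.023%

Labor's share = 1 − 0.32 − 0.2 = 0.48.
The capital stock: 0.32 × 3.83 = 1.2256 pp.
The human-capital index: 0.2 × 7.26 = 1.452 pp.
The labor force: 0.48 × 2.54 = 1.2192 pp.
TFP growth = 5.92 − 3.8968 = 2.0232%.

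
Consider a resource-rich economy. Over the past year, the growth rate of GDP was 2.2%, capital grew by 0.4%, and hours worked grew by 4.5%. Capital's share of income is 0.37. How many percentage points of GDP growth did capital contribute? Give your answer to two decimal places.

0.15 pp

Contribution = share × growth = 0.37 × 0.4 = 0.148 pp.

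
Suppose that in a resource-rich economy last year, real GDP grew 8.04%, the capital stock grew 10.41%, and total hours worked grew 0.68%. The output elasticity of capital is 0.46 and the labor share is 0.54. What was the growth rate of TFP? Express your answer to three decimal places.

2.884%

Labor's share = 1 − 0.46 = 0.54.
The capital stock: 0.46 × 10.41 = 4.7886 pp.
Total hours worked: 0.54 × 0.68 = 0.3672 pp.
TFP growth = 8.04 − 5.1558 = 2.8842%.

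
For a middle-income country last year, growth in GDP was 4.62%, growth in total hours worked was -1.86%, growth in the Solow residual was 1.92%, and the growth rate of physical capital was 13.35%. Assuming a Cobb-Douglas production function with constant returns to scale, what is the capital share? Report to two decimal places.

0.30

gY = gA + α·gK + (1−α)·gL, so gY − gA − gL = α(gK − gL).
4.62 − 1.92 + 1.86 = α × (13.35 − (-1.86)).
4.56 = 15.21 α, so α = 0.2998.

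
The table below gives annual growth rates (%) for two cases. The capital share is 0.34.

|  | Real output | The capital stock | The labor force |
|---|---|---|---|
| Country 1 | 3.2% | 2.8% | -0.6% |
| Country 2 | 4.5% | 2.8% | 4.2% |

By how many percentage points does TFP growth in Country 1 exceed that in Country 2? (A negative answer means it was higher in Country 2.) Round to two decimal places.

1.87 percentage points

Labor's share = 1 − 0.34 = 0.66.
Country 1: TFP = 3.2 − 0.952 + 0.396 = 2.644%.
Country 2: TFP = 4.5 − 0.952 − 2.772 = 0.776%.
Difference = 2.644 − (0.776) = 1.868 pp.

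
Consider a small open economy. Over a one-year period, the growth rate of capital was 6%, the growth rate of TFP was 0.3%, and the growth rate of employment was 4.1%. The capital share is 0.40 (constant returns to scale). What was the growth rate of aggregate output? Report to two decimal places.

Labor's share = 1 − 0.4 = 0.6.
Capital: 0.4 × 6 = 2.4 pp.
Employment: 0.6 × 4.1 = 2.46 pp.
Output growth = 0.3 + 4.86 = 5.16%.

5.16%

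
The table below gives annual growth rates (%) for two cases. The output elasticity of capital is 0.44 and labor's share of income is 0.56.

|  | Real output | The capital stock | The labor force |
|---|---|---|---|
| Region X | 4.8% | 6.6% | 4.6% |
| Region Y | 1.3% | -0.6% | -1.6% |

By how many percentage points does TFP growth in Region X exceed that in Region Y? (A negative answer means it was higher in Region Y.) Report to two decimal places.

Labor's share = 1 − 0.44 = 0.56.
Region X: TFP = 4.8 − 2.904 − 2.576 = -0.68%.
Region Y: TFP = 1.3 + 0.264 + 0.896 = 2.46%.
Difference = -0.68 − (2.46) = -3.14 pp.

-3.14 percentage points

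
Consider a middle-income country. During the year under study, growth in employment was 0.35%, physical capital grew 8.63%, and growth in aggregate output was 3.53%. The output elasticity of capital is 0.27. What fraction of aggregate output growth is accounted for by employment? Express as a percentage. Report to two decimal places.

Labor's share = 1 − 0.27 = 0.73.
Employment contributed 0.73 × 0.35 = 0.2555 pp.
Share of growth = 0.2555 / 3.53 × 100 = 7.238%.

Employment accounted for 7.24% of growth.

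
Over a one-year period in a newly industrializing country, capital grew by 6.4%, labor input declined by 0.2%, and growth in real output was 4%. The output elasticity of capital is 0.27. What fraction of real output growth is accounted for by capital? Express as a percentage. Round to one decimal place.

43.2%

Capital contributed 0.27 × 6.4 = 1.728 pp.
Share of growth = 1.728 / 4 × 100 = 43.2%.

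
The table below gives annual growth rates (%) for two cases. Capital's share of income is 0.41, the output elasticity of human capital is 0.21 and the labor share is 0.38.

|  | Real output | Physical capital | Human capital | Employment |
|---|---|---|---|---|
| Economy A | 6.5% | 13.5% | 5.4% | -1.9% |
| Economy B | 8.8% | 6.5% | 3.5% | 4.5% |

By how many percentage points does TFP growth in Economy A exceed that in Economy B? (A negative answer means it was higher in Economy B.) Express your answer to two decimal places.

-3.14 percentage points

Labor's share = 1 − 0.41 − 0.21 = 0.38.
Economy A: TFP = 6.5 − 5.535 − 1.134 + 0.722 = 0.553%.
Economy B: TFP = 8.8 − 2.665 − 0.735 − 1.71 = 3.69%.
Difference = 0.553 − (3.69) = -3.137 pp.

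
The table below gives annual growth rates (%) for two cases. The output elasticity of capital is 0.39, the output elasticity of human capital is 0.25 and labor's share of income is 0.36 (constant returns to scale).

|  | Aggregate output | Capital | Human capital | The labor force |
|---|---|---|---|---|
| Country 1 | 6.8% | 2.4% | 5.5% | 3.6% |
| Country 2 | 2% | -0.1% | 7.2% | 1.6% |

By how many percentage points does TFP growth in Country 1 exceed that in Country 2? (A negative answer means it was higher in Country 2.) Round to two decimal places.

3.53 percentage points

Labor's share = 1 − 0.39 − 0.25 = 0.36.
Country 1: TFP = 6.8 − 0.936 − 1.375 − 1.296 = 3.193%.
Country 2: TFP = 2 + 0.039 − 1.8 − 0.576 = -0.337%.
Difference = 3.193 − (-0.337) = 3.53 pp.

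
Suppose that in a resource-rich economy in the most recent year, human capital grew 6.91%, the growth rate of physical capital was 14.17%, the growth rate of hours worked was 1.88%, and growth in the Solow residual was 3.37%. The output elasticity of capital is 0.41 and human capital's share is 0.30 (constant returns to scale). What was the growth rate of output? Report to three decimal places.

Labor's share = 1 − 0.41 − 0.3 = 0.29.
Physical capital: 0.41 × 14.17 = 5.8097 pp.
Human capital: 0.3 × 6.91 = 2.073 pp.
Hours worked: 0.29 × 1.88 = 0.5452 pp.
Output growth = 3.37 + 8.4279 = 11.7979%.

Output growth was 11.798%.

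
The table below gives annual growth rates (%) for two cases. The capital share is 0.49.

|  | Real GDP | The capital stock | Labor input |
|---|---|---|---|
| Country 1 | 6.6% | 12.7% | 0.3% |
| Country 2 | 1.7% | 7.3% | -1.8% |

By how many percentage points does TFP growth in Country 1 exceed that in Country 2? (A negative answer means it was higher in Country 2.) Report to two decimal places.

1.18 percentage points

Labor's share = 1 − 0.49 = 0.51.
Country 1: TFP = 6.6 − 6.223 − 0.153 = 0.224%.
Country 2: TFP = 1.7 − 3.577 + 0.918 = -0.959%.
Difference = 0.224 − (-0.959) = 1.183 pp.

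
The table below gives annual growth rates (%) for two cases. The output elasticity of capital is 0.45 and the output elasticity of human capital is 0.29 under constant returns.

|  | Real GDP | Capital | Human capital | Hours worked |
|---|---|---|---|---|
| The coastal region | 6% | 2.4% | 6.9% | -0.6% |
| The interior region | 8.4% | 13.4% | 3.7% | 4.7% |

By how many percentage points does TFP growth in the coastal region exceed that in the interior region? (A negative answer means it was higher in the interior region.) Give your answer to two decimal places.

3.00 percentage points

Labor's share = 1 − 0.45 − 0.29 = 0.26.
The coastal region: TFP = 6 − 1.08 − 2.001 + 0.156 = 3.075%.
The interior region: TFP = 8.4 − 6.03 − 1.073 − 1.222 = 0.075%.
Difference = 3.075 − (0.075) = 3 pp.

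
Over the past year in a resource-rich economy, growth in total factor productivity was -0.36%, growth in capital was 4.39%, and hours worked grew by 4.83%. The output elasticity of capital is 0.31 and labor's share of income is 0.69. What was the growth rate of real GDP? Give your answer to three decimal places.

Real GDP growth was 4.334%.

Labor's share = 1 − 0.31 = 0.69.
Capital: 0.31 × 4.39 = 1.3609 pp.
Hours worked: 0.69 × 4.83 = 3.3327 pp.
Output growth = -0.36 + 4.6936 = 4.3336%.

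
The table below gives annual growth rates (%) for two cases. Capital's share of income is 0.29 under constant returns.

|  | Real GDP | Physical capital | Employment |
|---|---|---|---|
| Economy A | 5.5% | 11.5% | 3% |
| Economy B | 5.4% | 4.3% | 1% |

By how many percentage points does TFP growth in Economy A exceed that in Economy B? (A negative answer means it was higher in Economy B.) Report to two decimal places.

-3.41 percentage points

Labor's share = 1 − 0.29 = 0.71.
Economy A: TFP = 5.5 − 3.335 − 2.13 = 0.035%.
Economy B: TFP = 5.4 − 1.247 − 0.71 = 3.443%.
Difference = 0.035 − (3.443) = -3.408 pp.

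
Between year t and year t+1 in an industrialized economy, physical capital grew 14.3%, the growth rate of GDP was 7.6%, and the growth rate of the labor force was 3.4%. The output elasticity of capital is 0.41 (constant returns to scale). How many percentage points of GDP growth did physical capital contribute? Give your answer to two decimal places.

5.86

Contribution = share × growth = 0.41 × 14.3 = 5.863 pp.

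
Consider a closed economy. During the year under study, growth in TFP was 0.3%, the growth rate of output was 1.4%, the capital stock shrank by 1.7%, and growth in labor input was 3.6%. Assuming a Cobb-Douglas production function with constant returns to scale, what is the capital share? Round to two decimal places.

gY = gA + α·gK + (1−α)·gL, so gY − gA − gL = α(gK − gL).
1.4 − 0.3 − 3.6 = α × (-1.7 − 3.6).
-2.5 = -5.3 α, so α = 0.4717.

0.47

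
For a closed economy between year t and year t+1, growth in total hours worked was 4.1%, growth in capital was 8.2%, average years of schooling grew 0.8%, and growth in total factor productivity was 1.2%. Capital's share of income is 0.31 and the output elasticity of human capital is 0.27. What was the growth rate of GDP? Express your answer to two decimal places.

5.68%

Labor's share = 1 − 0.31 − 0.27 = 0.42.
Capital: 0.31 × 8.2 = 2.542 pp.
Average years of schooling: 0.27 × 0.8 = 0.216 pp.
Total hours worked: 0.42 × 4.1 = 1.722 pp.
Output growth = 1.2 + 4.48 = 5.68%.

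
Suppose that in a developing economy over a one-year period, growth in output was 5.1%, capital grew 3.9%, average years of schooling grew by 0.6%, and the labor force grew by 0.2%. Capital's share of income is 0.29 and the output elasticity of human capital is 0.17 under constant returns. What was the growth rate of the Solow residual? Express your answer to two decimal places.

3.76%

Labor's share = 1 − 0.29 − 0.17 = 0.54.
Capital: 0.29 × 3.9 = 1.131 pp.
Average years of schooling: 0.17 × 0.6 = 0.102 pp.
The labor force: 0.54 × 0.2 = 0.108 pp.
TFP growth = 5.1 − 1.341 = 3.759%.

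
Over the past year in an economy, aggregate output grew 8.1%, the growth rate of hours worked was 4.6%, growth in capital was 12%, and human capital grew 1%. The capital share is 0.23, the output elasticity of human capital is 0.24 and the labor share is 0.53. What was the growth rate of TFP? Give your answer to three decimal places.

2.662%

Labor's share = 1 − 0.23 − 0.24 = 0.53.
Capital: 0.23 × 12 = 2.76 pp.
Human capital: 0.24 × 1 = 0.24 pp.
Hours worked: 0.53 × 4.6 = 2.438 pp.
TFP growth = 8.1 − 5.438 = 2.662%.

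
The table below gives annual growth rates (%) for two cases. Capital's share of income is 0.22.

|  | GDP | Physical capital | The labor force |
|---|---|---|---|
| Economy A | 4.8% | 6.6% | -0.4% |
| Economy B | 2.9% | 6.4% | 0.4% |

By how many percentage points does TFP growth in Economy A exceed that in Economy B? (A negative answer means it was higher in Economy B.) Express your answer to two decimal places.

Labor's share = 1 − 0.22 = 0.78.
Economy A: TFP = 4.8 − 1.452 + 0.312 = 3.66%.
Economy B: TFP = 2.9 − 1.408 − 0.312 = 1.18%.
Difference = 3.66 − (1.18) = 2.48 pp.

2.48 percentage points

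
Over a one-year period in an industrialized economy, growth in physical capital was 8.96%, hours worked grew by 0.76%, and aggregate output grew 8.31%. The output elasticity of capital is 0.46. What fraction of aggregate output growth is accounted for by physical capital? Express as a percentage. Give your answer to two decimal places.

49.60%

Physical capital contributed 0.46 × 8.96 = 4.1216 pp.
Share of growth = 4.1216 / 8.31 × 100 = 49.5981%.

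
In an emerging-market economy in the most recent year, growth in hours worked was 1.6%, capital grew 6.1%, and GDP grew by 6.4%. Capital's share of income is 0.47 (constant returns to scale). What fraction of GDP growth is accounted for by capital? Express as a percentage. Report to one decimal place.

44.8%

Capital contributed 0.47 × 6.1 = 2.867 pp.
Share of growth = 2.867 / 6.4 × 100 = 44.797%.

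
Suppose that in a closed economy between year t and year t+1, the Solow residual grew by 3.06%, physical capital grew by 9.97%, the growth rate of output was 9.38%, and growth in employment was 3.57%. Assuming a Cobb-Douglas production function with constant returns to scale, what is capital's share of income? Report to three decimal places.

gY = gA + α·gK + (1−α)·gL, so gY − gA − gL = α(gK − gL).
9.38 − 3.06 − 3.57 = α × (9.97 − 3.57).
2.75 = 6.4 α, so α = 0.42969.

Capital's share of income is 0.430.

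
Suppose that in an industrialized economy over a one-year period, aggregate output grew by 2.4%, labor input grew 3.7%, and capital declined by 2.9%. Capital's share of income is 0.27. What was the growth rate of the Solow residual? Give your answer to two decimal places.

Labor's share = 1 − 0.27 = 0.73.
Capital: 0.27 × (-2.9) = -0.783 pp.
Labor input: 0.73 × 3.7 = 2.701 pp.
TFP growth = 2.4 − 1.918 = 0.482%.

0.48%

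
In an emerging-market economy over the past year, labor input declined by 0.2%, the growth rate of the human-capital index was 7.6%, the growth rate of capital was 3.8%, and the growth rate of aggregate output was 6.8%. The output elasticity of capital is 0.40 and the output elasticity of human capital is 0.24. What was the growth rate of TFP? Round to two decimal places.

Labor's share = 1 − 0.4 − 0.24 = 0.36.
Capital: 0.4 × 3.8 = 1.52 pp.
The human-capital index: 0.24 × 7.6 = 1.824 pp.
Labor input: 0.36 × (-0.2) = -0.072 pp.
TFP growth = 6.8 − 3.272 = 3.528%.

3.53%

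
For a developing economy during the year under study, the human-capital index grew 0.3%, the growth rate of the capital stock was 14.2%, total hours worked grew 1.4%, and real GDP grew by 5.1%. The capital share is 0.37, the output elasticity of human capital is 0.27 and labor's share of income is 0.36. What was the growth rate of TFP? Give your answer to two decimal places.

Labor's share = 1 − 0.37 − 0.27 = 0.36.
The capital stock: 0.37 × 14.2 = 5.254 pp.
The human-capital index: 0.27 × 0.3 = 0.081 pp.
Total hours worked: 0.36 × 1.4 = 0.504 pp.
TFP growth = 5.1 − 5.839 = -0.739%.

-0.74%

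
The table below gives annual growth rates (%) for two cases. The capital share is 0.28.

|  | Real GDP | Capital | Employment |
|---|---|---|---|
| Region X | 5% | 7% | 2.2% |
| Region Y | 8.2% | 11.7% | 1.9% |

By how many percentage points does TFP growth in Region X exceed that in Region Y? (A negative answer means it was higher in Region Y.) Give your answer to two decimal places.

-2.10 percentage points

Labor's share = 1 − 0.28 = 0.72.
Region X: TFP = 5 − 1.96 − 1.584 = 1.456%.
Region Y: TFP = 8.2 − 3.276 − 1.368 = 3.556%.
Difference = 1.456 − (3.556) = -2.1 pp.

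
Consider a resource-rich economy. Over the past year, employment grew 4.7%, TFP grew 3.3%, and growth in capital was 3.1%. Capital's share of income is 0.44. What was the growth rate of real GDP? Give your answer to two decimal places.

7.30%

Labor's share = 1 − 0.44 = 0.56.
Capital: 0.44 × 3.1 = 1.364 pp.
Employment: 0.56 × 4.7 = 2.632 pp.
Output growth = 3.3 + 3.996 = 7.296%.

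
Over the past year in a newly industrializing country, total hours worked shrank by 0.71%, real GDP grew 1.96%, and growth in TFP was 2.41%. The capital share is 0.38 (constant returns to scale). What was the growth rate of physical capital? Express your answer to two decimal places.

-0.03%

Labor's share = 1 − 0.38 = 0.62.
gY = gA + 0.62×(-0.71) + 0.38×g.
0.38×g = 1.96 − 2.41 + 0.4402 = -0.0098.
g = -0.0098 / 0.38 = -0.0258%.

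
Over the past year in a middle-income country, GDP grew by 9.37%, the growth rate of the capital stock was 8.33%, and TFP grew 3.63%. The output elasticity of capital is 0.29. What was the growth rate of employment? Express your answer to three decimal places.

Labor's share = 1 − 0.29 = 0.71.
gY = gA + 0.29×8.33 + 0.71×g.
0.71×g = 9.37 − 3.63 − 2.4157 = 3.3243.
g = 3.3243 / 0.71 = 4.68211%.

Employment grew 4.682%.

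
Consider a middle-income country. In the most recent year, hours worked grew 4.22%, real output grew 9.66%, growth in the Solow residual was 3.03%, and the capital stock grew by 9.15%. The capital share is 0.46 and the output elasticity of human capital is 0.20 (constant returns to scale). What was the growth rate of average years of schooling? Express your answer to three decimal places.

4.931%

Labor's share = 1 − 0.46 − 0.2 = 0.34.
gY = gA + 0.46×9.15 + 0.34×4.22 + 0.2×g.
0.2×g = 9.66 − 3.03 − 5.6438 = 0.9862.
g = 0.9862 / 0.2 = 4.931%.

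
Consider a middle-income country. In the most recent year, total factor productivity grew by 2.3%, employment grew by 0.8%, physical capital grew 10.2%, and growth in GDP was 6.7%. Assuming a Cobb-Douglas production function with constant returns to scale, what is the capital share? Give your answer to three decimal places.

α = 0.383

gY = gA + α·gK + (1−α)·gL, so gY − gA − gL = α(gK − gL).
6.7 − 2.3 − 0.8 = α × (10.2 − 0.8).
3.6 = 9.4 α, so α = 0.38298.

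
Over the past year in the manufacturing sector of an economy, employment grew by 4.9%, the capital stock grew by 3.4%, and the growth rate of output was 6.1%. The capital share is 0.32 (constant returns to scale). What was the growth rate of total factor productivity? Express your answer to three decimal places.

Labor's share = 1 − 0.32 = 0.68.
The capital stock: 0.32 × 3.4 = 1.088 pp.
Employment: 0.68 × 4.9 = 3.332 pp.
TFP growth = 6.1 − 4.42 = 1.68%.

Total factor productivity grew 1.680%.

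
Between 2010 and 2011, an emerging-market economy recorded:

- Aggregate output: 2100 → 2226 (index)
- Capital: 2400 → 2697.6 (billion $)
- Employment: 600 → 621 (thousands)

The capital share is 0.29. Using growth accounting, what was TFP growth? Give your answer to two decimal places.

Aggregate output growth = (2226 − 2100) / 2100 = 6%.
Capital growth = (2697.6 − 2400) / 2400 = 12.4%.
Employment growth = (621 − 600) / 600 = 3.5%.
Labor's share = 1 − 0.29 = 0.71.
Capital: 0.29 × 12.4 = 3.596 pp.
Employment: 0.71 × 3.5 = 2.485 pp.
TFP growth = 6 − 6.081 = -0.081%.

-0.08%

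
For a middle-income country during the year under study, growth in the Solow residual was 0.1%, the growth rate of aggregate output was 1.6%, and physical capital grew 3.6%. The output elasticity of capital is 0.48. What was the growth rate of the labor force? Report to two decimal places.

-0.44%

Labor's share = 1 − 0.48 = 0.52.
gY = gA + 0.48×3.6 + 0.52×g.
0.52×g = 1.6 − 0.1 − 1.728 = -0.228.
g = -0.228 / 0.52 = -0.4385%.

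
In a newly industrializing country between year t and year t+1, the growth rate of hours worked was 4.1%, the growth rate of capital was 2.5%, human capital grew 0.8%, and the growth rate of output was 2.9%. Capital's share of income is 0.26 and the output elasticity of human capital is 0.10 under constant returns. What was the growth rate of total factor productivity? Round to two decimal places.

Labor's share = 1 − 0.26 − 0.1 = 0.64.
Capital: 0.26 × 2.5 = 0.65 pp.
Human capital: 0.1 × 0.8 = 0.08 pp.
Hours worked: 0.64 × 4.1 = 2.624 pp.
TFP growth = 2.9 − 3.354 = -0.454%.

-0.45%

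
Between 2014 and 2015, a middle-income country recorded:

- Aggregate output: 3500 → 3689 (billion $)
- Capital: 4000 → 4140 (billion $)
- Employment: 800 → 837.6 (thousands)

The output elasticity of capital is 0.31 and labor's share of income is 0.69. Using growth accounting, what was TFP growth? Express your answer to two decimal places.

Aggregate output growth = (3689 − 3500) / 3500 = 5.4%.
Capital growth = (4140 − 4000) / 4000 = 3.5%.
Employment growth = (837.6 − 800) / 800 = 4.7%.
Labor's share = 1 − 0.31 = 0.69.
Capital: 0.31 × 3.5 = 1.085 pp.
Employment: 0.69 × 4.7 = 3.243 pp.
TFP growth = 5.4 − 4.328 = 1.072%.

TFP growth was 1.07%.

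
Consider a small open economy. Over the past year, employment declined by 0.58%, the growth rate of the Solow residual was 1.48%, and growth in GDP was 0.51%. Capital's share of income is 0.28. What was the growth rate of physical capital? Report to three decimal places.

-1.973%

Labor's share = 1 − 0.28 = 0.72.
gY = gA + 0.72×(-0.58) + 0.28×g.
0.28×g = 0.51 − 1.48 + 0.4176 = -0.5524.
g = -0.5524 / 0.28 = -1.97286%.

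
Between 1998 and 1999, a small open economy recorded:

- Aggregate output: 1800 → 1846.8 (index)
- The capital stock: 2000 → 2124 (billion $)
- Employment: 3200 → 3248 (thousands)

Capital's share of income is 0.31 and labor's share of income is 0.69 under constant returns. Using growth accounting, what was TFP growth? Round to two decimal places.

-0.36%

Aggregate output growth = (1846.8 − 1800) / 1800 = 2.6%.
The capital stock growth = (2124 − 2000) / 2000 = 6.2%.
Employment growth = (3248 − 3200) / 3200 = 1.5%.
Labor's share = 1 − 0.31 = 0.69.
The capital stock: 0.31 × 6.2 = 1.922 pp.
Employment: 0.69 × 1.5 = 1.035 pp.
TFP growth = 2.6 − 2.957 = -0.357%.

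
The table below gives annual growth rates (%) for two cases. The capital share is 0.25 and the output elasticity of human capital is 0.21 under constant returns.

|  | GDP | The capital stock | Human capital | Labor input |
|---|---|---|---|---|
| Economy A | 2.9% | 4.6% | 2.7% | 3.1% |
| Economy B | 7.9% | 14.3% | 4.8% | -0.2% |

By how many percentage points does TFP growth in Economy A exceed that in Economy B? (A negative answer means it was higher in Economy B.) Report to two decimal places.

Labor's share = 1 − 0.25 − 0.21 = 0.54.
Economy A: TFP = 2.9 − 1.15 − 0.567 − 1.674 = -0.491%.
Economy B: TFP = 7.9 − 3.575 − 1.008 + 0.108 = 3.425%.
Difference = -0.491 − (3.425) = -3.916 pp.

-3.92 percentage points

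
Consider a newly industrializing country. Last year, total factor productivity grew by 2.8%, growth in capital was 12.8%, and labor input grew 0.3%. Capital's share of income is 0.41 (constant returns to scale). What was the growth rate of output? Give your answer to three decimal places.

Output grew 8.225%.

Labor's share = 1 − 0.41 = 0.59.
Capital: 0.41 × 12.8 = 5.248 pp.
Labor input: 0.59 × 0.3 = 0.177 pp.
Output growth = 2.8 + 5.425 = 8.225%.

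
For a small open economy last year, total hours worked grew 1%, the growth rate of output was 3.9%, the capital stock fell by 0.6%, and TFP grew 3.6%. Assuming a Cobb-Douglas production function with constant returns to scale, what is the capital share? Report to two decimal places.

gY = gA + α·gK + (1−α)·gL, so gY − gA − gL = α(gK − gL).
3.9 − 3.6 − 1 = α × (-0.6 − 1).
-0.7 = -1.6 α, so α = 0.4375.

0.44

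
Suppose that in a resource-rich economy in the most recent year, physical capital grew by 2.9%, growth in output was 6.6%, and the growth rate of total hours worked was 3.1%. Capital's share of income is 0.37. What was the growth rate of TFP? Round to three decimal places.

Labor's share = 1 − 0.37 = 0.63.
Physical capital: 0.37 × 2.9 = 1.073 pp.
Total hours worked: 0.63 × 3.1 = 1.953 pp.
TFP growth = 6.6 − 3.026 = 3.574%.

TFP growth was 3.574%.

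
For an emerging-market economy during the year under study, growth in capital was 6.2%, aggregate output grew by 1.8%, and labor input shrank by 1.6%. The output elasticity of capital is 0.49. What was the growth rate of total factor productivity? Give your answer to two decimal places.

Labor's share = 1 − 0.49 = 0.51.
Capital: 0.49 × 6.2 = 3.038 pp.
Labor input: 0.51 × (-1.6) = -0.816 pp.
TFP growth = 1.8 − 2.222 = -0.422%.

-0.42%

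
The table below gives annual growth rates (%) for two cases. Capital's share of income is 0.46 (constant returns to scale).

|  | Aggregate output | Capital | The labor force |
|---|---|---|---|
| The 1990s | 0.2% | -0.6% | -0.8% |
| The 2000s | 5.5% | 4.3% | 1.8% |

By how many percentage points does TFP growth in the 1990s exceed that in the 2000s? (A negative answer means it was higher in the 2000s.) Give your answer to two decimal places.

Labor's share = 1 − 0.46 = 0.54.
The 1990s: TFP = 0.2 + 0.276 + 0.432 = 0.908%.
The 2000s: TFP = 5.5 − 1.978 − 0.972 = 2.55%.
Difference = 0.908 − (2.55) = -1.642 pp.

-1.64 percentage points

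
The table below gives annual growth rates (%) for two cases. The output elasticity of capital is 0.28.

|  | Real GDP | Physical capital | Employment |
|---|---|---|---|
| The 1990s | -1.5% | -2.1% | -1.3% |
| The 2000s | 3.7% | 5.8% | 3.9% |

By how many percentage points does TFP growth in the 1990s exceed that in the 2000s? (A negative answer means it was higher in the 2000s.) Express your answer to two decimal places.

0.76 percentage points

Labor's share = 1 − 0.28 = 0.72.
The 1990s: TFP = -1.5 + 0.588 + 0.936 = 0.024%.
The 2000s: TFP = 3.7 − 1.624 − 2.808 = -0.732%.
Difference = 0.024 − (-0.732) = 0.756 pp.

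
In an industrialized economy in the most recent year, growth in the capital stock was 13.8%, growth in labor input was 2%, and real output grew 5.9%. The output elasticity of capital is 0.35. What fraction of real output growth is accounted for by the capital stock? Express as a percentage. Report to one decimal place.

The capital stock contributed 0.35 × 13.8 = 4.83 pp.
Share of growth = 4.83 / 5.9 × 100 = 81.864%.

The capital stock accounted for 81.9% of growth.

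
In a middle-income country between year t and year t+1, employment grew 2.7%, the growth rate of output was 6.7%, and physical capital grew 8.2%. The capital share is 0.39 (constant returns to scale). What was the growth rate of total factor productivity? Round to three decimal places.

1.855%

Labor's share = 1 − 0.39 = 0.61.
Physical capital: 0.39 × 8.2 = 3.198 pp.
Employment: 0.61 × 2.7 = 1.647 pp.
TFP growth = 6.7 − 4.845 = 1.855%.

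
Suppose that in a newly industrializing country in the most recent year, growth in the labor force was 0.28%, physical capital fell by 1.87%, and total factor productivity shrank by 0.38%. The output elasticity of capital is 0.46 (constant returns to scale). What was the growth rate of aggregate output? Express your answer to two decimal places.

-1.09%

Labor's share = 1 − 0.46 = 0.54.
Physical capital: 0.46 × (-1.87) = -0.8602 pp.
The labor force: 0.54 × 0.28 = 0.1512 pp.
Output growth = -0.38 + (-0.709) = -1.089%.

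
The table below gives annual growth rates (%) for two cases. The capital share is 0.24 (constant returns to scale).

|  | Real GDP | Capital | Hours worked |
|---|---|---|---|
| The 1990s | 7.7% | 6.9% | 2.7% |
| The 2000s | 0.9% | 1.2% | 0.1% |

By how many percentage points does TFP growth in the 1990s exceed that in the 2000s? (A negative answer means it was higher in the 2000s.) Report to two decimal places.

Labor's share = 1 − 0.24 = 0.76.
The 1990s: TFP = 7.7 − 1.656 − 2.052 = 3.992%.
The 2000s: TFP = 0.9 − 0.288 − 0.076 = 0.536%.
Difference = 3.992 − (0.536) = 3.456 pp.

3.46 percentage points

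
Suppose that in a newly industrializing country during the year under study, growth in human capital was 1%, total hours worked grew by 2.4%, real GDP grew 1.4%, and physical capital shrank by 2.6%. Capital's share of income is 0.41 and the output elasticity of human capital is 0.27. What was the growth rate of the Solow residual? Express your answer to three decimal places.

1.428%

Labor's share = 1 − 0.41 − 0.27 = 0.32.
Physical capital: 0.41 × (-2.6) = -1.066 pp.
Human capital: 0.27 × 1 = 0.27 pp.
Total hours worked: 0.32 × 2.4 = 0.768 pp.
TFP growth = 1.4 + 0.028 = 1.428%.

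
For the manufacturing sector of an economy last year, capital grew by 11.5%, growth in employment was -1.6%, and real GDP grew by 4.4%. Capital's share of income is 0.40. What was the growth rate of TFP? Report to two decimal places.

Labor's share = 1 − 0.4 = 0.6.
Capital: 0.4 × 11.5 = 4.6 pp.
Employment: 0.6 × (-1.6) = -0.96 pp.
TFP growth = 4.4 − 3.64 = 0.76%.

0.76%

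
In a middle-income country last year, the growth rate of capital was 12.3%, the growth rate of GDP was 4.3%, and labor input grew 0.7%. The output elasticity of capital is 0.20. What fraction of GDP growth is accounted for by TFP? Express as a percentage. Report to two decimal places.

Labor's share = 1 − 0.2 = 0.8.
Capital: 0.2 × 12.3 = 2.46 pp.
Labor input: 0.8 × 0.7 = 0.56 pp.
TFP growth = 4.3 − 3.02 = 1.28%.
TFP share of growth = 1.28 / 4.3 × 100 = 29.7674%.

TFP accounted for 29.77% of growth.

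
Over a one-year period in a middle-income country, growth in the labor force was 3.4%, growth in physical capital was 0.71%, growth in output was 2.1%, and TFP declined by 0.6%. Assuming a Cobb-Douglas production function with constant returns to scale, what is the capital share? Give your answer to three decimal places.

α = 0.260

gY = gA + α·gK + (1−α)·gL, so gY − gA − gL = α(gK − gL).
2.1 + 0.6 − 3.4 = α × (0.71 − 3.4).
-0.7 = -2.69 α, so α = 0.26022.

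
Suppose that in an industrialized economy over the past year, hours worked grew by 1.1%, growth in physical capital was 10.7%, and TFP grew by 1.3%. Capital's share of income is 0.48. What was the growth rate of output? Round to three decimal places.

Output growth was 7.008%.

Labor's share = 1 − 0.48 = 0.52.
Physical capital: 0.48 × 10.7 = 5.136 pp.
Hours worked: 0.52 × 1.1 = 0.572 pp.
Output growth = 1.3 + 5.708 = 7.008%.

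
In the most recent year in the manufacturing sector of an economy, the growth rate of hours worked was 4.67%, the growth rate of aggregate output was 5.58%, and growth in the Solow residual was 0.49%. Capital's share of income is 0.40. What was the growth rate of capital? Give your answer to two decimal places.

Capital growth was 5.72%.

Labor's share = 1 − 0.4 = 0.6.
gY = gA + 0.6×4.67 + 0.4×g.
0.4×g = 5.58 − 0.49 − 2.802 = 2.288.
g = 2.288 / 0.4 = 5.72%.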